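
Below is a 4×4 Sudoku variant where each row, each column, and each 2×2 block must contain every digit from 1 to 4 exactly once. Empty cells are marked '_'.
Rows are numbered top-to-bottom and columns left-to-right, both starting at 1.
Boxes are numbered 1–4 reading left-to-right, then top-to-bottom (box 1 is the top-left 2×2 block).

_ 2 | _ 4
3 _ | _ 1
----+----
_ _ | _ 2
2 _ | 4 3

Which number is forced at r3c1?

4

Cell r3c1 itself could take any of {1, 4} by direct elimination.
Consider where 4 can go in column 1.
r1c1 is out (row 1 already has a 4).
So the only cell in column 1 that can hold 4 is r3c1.
Therefore r3c1 = 4.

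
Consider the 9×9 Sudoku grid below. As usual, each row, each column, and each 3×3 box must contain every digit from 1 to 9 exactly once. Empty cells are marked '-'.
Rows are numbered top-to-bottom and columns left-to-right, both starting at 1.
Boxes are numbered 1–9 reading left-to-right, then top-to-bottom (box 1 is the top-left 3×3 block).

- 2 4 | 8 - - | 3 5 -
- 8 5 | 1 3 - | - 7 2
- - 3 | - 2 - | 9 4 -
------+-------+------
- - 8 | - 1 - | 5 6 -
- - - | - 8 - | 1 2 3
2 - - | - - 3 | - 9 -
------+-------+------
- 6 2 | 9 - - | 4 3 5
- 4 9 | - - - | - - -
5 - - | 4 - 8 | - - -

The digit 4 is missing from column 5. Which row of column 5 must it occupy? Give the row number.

Consider where 4 can go in column 5.
r1c5 is out (row 1 already has a 4).
r7c5 is out (row 7 already has a 4).
r8c5 is out (row 8 already has a 4).
r9c5 is out (row 9 already has a 4).
So the only cell in column 5 that can hold 4 is r6c5.
That is row 6.

6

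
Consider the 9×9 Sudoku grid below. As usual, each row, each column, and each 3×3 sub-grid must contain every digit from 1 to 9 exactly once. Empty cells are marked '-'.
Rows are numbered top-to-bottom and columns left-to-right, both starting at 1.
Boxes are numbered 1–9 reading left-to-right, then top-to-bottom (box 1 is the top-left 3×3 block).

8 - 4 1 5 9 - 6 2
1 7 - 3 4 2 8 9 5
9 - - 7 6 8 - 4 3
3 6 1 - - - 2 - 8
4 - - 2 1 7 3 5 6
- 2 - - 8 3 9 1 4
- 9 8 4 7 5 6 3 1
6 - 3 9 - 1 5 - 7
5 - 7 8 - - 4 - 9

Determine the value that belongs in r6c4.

6

Cell r6c4 itself could take any of {5, 6} by direct elimination.
Consider where 6 can go in column 4.
r4c4 is out (row 4 already has a 6).
So the only cell in column 4 that can hold 6 is r6c4.
Therefore r6c4 = 6.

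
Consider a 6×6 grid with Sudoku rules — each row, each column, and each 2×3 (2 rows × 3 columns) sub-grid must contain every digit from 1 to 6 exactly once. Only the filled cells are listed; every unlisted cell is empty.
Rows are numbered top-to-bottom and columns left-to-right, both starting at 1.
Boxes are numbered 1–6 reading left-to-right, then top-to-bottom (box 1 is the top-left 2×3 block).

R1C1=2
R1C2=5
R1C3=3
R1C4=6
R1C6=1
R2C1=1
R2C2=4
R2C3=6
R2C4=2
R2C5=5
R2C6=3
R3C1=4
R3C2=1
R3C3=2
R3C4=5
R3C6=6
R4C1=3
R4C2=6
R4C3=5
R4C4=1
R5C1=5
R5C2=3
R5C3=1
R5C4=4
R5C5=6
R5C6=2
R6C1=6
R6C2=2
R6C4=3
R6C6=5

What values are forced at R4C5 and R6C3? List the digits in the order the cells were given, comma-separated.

For R4C5:
  Consider where 2 can go in row 4.
  R4C6 is out (column 6 already has a 2).
  So the only cell in row 4 that can hold 2 is R4C5.
  So R4C5 = 2.
For R6C3:
  Row 6 already contains {2, 3, 5, 6}.
  Column 3 already contains {1, 2, 3, 5, 6}.
  Its 2×3 block (box 5) already contains {1, 2, 3, 5, 6}.
  The only value from 1–6 not eliminated is 4, so R6C3 = 4.

2,4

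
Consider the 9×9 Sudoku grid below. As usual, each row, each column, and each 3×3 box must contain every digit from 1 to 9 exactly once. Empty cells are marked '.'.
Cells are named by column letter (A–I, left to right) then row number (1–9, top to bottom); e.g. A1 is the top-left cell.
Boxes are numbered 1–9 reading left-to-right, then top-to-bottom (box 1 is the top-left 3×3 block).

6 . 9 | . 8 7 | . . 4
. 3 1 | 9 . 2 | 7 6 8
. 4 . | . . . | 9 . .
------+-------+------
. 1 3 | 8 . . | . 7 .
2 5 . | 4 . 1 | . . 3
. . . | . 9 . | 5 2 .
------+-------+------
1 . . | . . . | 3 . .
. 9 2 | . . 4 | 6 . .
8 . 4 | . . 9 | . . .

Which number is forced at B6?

8

Cell B6 itself could take any of {6, 7, 8} by direct elimination.
Consider where 8 can go in column B.
B1 is out (row 1 already has a 8).
B7 is out (box 7 already has a 8).
B9 is out (row 9 already has a 8).
So the only cell in column B that can hold 8 is B6.
Therefore B6 = 8.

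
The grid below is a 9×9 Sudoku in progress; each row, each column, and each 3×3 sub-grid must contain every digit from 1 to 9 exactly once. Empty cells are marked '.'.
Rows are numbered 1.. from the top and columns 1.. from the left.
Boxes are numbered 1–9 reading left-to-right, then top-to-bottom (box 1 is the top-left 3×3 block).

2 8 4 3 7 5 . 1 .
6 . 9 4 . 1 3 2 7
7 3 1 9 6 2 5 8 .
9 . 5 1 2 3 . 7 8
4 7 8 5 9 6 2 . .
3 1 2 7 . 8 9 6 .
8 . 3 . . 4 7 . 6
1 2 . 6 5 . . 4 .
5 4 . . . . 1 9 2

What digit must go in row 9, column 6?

Row 9 already contains {1, 2, 4, 5, 9}.
Column 6 already contains {1, 2, 3, 4, 5, 6, 8}.
Its 3×3 block (box 8) already contains {4, 5, 6}.
The only value from 1–9 not eliminated is 7, so row 9, column 6 = 7.

7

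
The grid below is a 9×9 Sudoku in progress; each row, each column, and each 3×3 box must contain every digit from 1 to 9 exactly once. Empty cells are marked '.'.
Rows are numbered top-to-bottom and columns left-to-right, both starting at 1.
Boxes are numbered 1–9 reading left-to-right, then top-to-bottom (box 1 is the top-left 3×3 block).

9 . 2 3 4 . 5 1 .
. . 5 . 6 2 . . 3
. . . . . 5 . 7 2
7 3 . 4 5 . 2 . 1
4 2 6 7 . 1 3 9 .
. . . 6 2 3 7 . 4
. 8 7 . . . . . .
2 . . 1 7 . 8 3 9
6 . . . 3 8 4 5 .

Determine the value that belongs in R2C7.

Row 2 already contains {2, 3, 5, 6}.
Column 7 already contains {2, 3, 4, 5, 7, 8}.
Its 3×3 block (box 3) already contains {1, 2, 3, 5, 7}.
The only value from 1–9 not eliminated is 9, so R2C7 = 9.

9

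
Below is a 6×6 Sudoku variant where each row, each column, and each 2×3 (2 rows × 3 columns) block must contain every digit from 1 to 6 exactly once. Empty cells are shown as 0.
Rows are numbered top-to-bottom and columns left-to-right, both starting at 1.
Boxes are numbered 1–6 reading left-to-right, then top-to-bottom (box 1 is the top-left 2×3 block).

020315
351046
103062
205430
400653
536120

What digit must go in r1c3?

4

Row 1 already contains {1, 2, 3, 5}.
Column 3 already contains {1, 3, 5, 6}.
Its 2×3 block (box 1) already contains {1, 2, 3, 5}.
The only value from 1–6 not eliminated is 4, so r1c3 = 4.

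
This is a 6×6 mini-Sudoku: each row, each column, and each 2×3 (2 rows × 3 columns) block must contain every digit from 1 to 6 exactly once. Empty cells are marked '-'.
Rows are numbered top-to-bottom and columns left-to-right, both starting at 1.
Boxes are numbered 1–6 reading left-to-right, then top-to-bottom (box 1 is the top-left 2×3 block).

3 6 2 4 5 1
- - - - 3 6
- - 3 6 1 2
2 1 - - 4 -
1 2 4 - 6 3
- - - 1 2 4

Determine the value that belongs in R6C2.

Cell R6C2 itself could take any of {3, 5} by direct elimination.
Consider where 3 can go in row 6.
R6C1 is out (column 1 already has a 3).
R6C3 is out (column 3 already has a 3).
So the only cell in row 6 that can hold 3 is R6C2.
Therefore R6C2 = 3.

3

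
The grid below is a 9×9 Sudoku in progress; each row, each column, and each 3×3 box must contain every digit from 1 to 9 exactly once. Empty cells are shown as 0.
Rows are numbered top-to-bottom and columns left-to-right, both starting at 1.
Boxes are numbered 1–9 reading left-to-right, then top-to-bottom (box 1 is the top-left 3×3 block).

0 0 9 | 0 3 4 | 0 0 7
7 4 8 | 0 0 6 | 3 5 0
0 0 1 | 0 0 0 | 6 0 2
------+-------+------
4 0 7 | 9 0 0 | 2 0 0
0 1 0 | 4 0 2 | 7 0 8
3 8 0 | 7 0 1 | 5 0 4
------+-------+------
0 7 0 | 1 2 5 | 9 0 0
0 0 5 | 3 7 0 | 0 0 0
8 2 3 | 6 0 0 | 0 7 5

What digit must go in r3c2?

Cell r3c2 itself could take any of {3, 5} by direct elimination.
Consider where 3 can go in column 2.
r1c2 is out (row 1 already has a 3).
r4c2 is out (box 4 already has a 3).
r8c2 is out (row 8 already has a 3).
So the only cell in column 2 that can hold 3 is r3c2.
Therefore r3c2 = 3.

3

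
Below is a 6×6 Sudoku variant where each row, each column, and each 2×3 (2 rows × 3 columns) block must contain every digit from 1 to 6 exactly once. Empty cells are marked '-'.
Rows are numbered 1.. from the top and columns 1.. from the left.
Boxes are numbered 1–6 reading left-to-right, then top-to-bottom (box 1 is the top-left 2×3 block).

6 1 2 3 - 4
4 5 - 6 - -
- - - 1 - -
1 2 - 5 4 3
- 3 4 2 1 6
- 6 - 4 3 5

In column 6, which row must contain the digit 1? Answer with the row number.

2

Consider where 1 can go in column 6.
row 3, column 6 is out (row 3 already has a 1).
So the only cell in column 6 that can hold 1 is row 2, column 6.
That is row 2.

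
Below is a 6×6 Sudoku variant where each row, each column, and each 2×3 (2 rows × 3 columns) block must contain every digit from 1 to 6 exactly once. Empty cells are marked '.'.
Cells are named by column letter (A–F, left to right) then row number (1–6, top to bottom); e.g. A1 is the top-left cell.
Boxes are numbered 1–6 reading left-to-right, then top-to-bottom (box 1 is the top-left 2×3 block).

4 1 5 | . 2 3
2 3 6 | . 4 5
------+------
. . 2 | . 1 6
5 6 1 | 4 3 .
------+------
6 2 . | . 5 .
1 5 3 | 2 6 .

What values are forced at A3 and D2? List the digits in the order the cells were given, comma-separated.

3,1

For A3:
  Row 3 already contains {1, 2, 6}.
  Column A already contains {1, 2, 4, 5, 6}.
  Its 2×3 block (box 3) already contains {1, 2, 5, 6}.
  The only value from 1–6 not eliminated is 3, so A3 = 3.
For D2:
  Row 2 already contains {2, 3, 4, 5, 6}.
  Column D already contains {2, 4}.
  Its 2×3 block (box 2) already contains {2, 3, 4, 5}.
  The only value from 1–6 not eliminated is 1, so D2 = 1.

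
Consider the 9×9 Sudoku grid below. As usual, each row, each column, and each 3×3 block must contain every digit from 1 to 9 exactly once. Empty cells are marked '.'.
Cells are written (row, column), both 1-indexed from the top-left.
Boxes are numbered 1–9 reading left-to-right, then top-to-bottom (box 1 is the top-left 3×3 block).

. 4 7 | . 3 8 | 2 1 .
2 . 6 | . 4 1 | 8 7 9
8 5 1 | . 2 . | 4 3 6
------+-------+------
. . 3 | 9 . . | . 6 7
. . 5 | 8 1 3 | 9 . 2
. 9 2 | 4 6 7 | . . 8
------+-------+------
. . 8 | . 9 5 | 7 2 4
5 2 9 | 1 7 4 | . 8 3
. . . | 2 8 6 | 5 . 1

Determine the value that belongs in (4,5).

Row 4 already contains {3, 6, 7, 9}.
Column 5 already contains {1, 2, 3, 4, 6, 7, 8, 9}.
Its 3×3 block (box 5) already contains {1, 3, 4, 6, 7, 8, 9}.
The only value from 1–9 not eliminated is 5, so (4,5) = 5.

5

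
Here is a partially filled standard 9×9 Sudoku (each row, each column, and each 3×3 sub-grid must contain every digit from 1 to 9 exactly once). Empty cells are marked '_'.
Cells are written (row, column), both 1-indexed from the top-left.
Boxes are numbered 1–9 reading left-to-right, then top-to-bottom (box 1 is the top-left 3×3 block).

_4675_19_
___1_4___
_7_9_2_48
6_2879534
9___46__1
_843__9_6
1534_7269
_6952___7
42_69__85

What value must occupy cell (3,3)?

1

Cell (3,3) itself could take any of {1, 5} by direct elimination.
Consider where 1 can go in column 3.
(2,3) is out (row 2 already has a 1).
(5,3) is out (row 5 already has a 1).
(9,3) is out (box 7 already has a 1).
So the only cell in column 3 that can hold 1 is (3,3).
Therefore (3,3) = 1.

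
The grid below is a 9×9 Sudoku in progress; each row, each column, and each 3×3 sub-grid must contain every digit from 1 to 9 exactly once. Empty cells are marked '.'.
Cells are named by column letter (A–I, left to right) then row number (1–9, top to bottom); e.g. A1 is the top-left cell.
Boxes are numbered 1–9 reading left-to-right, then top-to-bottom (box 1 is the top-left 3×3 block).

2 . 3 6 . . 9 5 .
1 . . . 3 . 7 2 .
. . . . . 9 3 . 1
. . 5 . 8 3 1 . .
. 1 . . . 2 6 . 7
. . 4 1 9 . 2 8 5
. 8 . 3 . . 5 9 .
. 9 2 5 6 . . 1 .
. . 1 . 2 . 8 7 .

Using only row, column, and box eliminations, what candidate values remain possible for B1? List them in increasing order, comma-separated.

Row 1 already contains {2, 3, 5, 6, 9}.
Column B already contains {1, 8, 9}.
Its 3×3 block (box 1) already contains {1, 2, 3}.
Removing those from 1–9 leaves {4, 7} as the candidates for B1.

4,7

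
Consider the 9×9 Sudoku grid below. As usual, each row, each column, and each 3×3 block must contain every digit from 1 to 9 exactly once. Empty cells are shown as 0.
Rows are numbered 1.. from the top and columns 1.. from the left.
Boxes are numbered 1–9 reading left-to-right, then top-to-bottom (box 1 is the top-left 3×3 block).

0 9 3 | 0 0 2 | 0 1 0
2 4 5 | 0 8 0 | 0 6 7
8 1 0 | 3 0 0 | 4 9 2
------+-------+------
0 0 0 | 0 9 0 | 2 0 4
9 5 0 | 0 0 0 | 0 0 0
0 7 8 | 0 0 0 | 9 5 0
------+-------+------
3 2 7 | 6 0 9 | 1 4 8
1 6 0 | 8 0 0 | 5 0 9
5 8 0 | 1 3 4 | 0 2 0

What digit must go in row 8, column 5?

Cell row 8, column 5 itself could take any of {2, 7} by direct elimination.
Consider where 2 can go in box 8.
row 7, column 5 is out (row 7 already has a 2).
row 8, column 6 is out (column 6 already has a 2).
So the only cell in box 8 that can hold 2 is row 8, column 5.
Therefore row 8, column 5 = 2.

2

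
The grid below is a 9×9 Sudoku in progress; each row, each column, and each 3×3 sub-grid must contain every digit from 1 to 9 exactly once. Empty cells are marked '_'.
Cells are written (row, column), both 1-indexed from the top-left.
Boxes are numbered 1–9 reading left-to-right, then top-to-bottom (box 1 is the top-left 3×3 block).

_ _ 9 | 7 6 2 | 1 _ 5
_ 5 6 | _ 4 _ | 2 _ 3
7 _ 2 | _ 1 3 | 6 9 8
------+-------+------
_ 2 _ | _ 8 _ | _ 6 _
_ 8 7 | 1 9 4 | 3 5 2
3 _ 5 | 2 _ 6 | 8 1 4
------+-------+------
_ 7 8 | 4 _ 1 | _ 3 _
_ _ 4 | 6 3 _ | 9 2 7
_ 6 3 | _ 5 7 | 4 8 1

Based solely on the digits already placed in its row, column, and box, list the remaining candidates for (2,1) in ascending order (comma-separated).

1,8

Row 2 already contains {2, 3, 4, 5, 6}.
Column 1 already contains {3, 7}.
Its 3×3 block (box 1) already contains {2, 5, 6, 7, 9}.
Removing those from 1–9 leaves {1, 8} as the candidates for (2,1).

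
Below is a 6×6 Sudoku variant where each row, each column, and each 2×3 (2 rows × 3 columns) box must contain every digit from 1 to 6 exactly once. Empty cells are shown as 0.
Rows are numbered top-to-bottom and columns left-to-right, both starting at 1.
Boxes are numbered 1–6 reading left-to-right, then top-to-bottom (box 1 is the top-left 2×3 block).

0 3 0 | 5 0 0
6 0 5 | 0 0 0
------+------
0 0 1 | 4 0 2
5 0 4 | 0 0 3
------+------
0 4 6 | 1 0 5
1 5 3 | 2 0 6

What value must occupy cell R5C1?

Row 5 already contains {1, 4, 5, 6}.
Column 1 already contains {1, 5, 6}.
Its 2×3 block (box 5) already contains {1, 3, 4, 5, 6}.
The only value from 1–6 not eliminated is 2, so R5C1 = 2.

2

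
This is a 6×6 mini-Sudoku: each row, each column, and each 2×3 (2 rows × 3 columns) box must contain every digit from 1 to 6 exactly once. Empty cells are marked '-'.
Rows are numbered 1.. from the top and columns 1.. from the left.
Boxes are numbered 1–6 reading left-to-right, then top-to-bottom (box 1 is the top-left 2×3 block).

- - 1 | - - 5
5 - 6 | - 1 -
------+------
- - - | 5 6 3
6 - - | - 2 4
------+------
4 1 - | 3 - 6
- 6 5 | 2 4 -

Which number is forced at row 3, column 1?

Cell row 3, column 1 itself could take any of {1, 2} by direct elimination.
Consider where 1 can go in row 3.
row 3, column 2 is out (column 2 already has a 1).
row 3, column 3 is out (column 3 already has a 1).
So the only cell in row 3 that can hold 1 is row 3, column 1.
Therefore row 3, column 1 = 1.

1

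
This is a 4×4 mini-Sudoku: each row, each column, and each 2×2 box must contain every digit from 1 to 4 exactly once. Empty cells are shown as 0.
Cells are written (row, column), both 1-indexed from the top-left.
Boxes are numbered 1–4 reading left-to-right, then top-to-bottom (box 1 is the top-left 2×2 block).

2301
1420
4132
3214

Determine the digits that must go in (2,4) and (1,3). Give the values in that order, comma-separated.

For (2,4):
  Row 2 already contains {1, 2, 4}.
  Column 4 already contains {1, 2, 4}.
  Its 2×2 block (box 2) already contains {1, 2}.
  The only value from 1–4 not eliminated is 3, so (2,4) = 3.
For (1,3):
  Row 1 already contains {1, 2, 3}.
  Column 3 already contains {1, 2, 3}.
  Its 2×2 block (box 2) already contains {1, 2}.
  The only value from 1–4 not eliminated is 4, so (1,3) = 4.

3,4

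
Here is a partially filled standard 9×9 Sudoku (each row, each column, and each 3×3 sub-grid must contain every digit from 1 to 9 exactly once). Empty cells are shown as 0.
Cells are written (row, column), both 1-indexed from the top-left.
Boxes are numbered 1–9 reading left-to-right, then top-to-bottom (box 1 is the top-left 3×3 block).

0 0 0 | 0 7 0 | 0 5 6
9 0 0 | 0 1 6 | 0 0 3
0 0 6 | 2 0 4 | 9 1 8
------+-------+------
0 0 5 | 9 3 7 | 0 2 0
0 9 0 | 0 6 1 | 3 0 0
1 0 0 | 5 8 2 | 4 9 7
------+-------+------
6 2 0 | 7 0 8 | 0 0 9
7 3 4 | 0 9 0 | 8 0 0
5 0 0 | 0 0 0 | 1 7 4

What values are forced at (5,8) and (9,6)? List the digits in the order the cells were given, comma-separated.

For (5,8):
  Row 5 already contains {1, 3, 6, 9}.
  Column 8 already contains {1, 2, 5, 7, 9}.
  Its 3×3 block (box 6) already contains {2, 3, 4, 7, 9}.
  The only value from 1–9 not eliminated is 8, so (5,8) = 8.
For (9,6):
  Row 9 already contains {1, 4, 5, 7}.
  Column 6 already contains {1, 2, 4, 6, 7, 8}.
  Its 3×3 block (box 8) already contains {7, 8, 9}.
  The only value from 1–9 not eliminated is 3, so (9,6) = 3.

8,3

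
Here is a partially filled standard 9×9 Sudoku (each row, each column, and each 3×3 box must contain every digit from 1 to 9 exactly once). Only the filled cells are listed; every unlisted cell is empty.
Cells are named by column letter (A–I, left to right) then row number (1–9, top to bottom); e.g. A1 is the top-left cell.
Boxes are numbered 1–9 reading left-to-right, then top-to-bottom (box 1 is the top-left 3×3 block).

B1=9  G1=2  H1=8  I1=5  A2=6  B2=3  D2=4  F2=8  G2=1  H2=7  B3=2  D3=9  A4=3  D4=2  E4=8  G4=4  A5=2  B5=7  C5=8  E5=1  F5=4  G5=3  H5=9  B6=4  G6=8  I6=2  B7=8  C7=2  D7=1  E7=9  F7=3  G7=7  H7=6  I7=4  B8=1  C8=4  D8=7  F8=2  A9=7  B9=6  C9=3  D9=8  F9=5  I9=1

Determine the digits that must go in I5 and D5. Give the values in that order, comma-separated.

For I5:
  Row 5 already contains {1, 2, 3, 4, 7, 8, 9}.
  Column I already contains {1, 2, 4, 5}.
  Its 3×3 block (box 6) already contains {2, 3, 4, 8, 9}.
  The only value from 1–9 not eliminated is 6, so I5 = 6.
For D5:
  Consider where 5 can go in row 5.
  I5 is out (column I already has a 5).
  So the only cell in row 5 that can hold 5 is D5.
  So D5 = 5.

6,5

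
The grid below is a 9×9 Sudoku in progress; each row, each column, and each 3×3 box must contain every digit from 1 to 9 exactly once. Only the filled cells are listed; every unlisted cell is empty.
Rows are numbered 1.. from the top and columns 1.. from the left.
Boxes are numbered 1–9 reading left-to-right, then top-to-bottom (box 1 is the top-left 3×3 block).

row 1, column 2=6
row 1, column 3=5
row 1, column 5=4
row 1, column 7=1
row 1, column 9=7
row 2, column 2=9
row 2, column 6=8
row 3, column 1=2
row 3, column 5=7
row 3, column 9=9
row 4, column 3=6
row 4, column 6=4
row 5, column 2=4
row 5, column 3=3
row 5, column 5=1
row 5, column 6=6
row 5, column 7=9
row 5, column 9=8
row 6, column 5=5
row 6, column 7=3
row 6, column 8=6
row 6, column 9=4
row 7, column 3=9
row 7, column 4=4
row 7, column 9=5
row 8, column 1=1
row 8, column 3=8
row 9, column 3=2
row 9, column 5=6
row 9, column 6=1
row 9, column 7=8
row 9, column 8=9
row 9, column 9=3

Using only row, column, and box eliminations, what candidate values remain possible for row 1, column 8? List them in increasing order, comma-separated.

Row 1 already contains {1, 4, 5, 6, 7}.
Column 8 already contains {6, 9}.
Its 3×3 block (box 3) already contains {1, 7, 9}.
Removing those from 1–9 leaves {2, 3, 8} as the candidates for row 1, column 8.

2,3,8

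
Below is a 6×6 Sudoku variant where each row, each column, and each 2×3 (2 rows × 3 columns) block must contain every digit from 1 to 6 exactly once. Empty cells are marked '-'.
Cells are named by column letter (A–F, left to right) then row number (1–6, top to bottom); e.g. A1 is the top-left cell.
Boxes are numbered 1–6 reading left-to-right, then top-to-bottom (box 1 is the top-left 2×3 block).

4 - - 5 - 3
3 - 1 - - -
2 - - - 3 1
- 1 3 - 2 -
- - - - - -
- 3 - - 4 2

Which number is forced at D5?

Cell D5 itself could take any of {1, 3, 6} by direct elimination.
Consider where 3 can go in box 6.
E5 is out (column E already has a 3).
F5 is out (column F already has a 3).
D6 is out (row 6 already has a 3).
So the only cell in box 6 that can hold 3 is D5.
Therefore D5 = 3.

3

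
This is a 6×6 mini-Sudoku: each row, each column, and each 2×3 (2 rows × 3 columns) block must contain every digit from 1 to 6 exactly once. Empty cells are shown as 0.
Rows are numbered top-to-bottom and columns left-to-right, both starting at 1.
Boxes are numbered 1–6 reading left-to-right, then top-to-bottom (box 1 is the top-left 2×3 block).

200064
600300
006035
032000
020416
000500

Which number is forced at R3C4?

Cell R3C4 itself could take any of {1, 2} by direct elimination.
Consider where 2 can go in row 3.
R3C1 is out (column 1 already has a 2).
R3C2 is out (column 2 already has a 2).
So the only cell in row 3 that can hold 2 is R3C4.
Therefore R3C4 = 2.

2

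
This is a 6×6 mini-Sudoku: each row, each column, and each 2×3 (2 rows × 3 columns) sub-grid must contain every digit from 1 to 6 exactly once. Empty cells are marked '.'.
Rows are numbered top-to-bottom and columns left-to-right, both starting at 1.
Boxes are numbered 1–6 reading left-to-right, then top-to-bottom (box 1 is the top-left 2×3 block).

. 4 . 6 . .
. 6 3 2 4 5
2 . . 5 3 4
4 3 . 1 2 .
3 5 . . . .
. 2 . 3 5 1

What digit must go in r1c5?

1

Row 1 already contains {4, 6}.
Column 5 already contains {2, 3, 4, 5}.
Its 2×3 block (box 2) already contains {2, 4, 5, 6}.
The only value from 1–6 not eliminated is 1, so r1c5 = 1.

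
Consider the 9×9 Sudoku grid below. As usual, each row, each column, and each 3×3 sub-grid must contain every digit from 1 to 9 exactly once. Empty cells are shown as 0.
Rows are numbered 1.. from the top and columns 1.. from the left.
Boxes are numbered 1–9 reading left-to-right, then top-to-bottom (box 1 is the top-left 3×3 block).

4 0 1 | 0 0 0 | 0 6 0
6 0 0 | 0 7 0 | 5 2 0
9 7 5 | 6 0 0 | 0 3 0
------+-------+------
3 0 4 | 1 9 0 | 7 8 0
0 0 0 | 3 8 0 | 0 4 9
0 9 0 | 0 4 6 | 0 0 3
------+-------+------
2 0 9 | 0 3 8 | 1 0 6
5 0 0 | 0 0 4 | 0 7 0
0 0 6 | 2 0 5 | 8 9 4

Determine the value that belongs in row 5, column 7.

6

Cell row 5, column 7 itself could take any of {2, 6} by direct elimination.
Consider where 6 can go in box 6.
row 4, column 9 is out (column 9 already has a 6).
row 6, column 7 is out (row 6 already has a 6).
row 6, column 8 is out (row 6 already has a 6).
So the only cell in box 6 that can hold 6 is row 5, column 7.
Therefore row 5, column 7 = 6.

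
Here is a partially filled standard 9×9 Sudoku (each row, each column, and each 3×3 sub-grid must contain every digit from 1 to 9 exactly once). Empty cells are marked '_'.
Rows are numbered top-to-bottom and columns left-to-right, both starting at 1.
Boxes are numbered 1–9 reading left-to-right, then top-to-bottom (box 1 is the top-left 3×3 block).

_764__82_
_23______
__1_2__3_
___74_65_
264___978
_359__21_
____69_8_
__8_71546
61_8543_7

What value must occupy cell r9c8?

Row 9 already contains {1, 3, 4, 5, 6, 7, 8}.
Column 8 already contains {1, 2, 3, 4, 5, 7, 8}.
Its 3×3 block (box 9) already contains {3, 4, 5, 6, 7, 8}.
The only value from 1–9 not eliminated is 9, so r9c8 = 9.

9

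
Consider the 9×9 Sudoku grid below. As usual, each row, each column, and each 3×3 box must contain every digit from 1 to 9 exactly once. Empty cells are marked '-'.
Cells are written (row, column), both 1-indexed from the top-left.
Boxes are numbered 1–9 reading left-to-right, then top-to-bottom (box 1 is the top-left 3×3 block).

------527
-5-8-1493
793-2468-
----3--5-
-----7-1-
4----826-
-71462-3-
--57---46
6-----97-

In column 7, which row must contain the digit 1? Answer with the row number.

Consider where 1 can go in column 7.
(4,7) is out (box 6 already has a 1).
(5,7) is out (row 5 already has a 1).
(7,7) is out (row 7 already has a 1).
So the only cell in column 7 that can hold 1 is (8,7).
That is row 8.

8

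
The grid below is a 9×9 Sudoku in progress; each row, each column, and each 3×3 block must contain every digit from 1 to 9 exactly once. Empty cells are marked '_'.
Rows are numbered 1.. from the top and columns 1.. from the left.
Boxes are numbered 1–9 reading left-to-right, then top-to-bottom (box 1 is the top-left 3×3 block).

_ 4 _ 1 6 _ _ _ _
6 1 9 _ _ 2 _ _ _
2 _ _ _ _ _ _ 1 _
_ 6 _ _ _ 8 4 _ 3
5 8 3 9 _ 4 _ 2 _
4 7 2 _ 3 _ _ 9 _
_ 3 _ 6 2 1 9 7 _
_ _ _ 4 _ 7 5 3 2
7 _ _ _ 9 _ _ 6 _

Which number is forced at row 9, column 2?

2

Cell row 9, column 2 itself could take any of {2, 5} by direct elimination.
Consider where 2 can go in column 2.
row 3, column 2 is out (row 3 already has a 2).
row 8, column 2 is out (row 8 already has a 2).
So the only cell in column 2 that can hold 2 is row 9, column 2.
Therefore row 9, column 2 = 2.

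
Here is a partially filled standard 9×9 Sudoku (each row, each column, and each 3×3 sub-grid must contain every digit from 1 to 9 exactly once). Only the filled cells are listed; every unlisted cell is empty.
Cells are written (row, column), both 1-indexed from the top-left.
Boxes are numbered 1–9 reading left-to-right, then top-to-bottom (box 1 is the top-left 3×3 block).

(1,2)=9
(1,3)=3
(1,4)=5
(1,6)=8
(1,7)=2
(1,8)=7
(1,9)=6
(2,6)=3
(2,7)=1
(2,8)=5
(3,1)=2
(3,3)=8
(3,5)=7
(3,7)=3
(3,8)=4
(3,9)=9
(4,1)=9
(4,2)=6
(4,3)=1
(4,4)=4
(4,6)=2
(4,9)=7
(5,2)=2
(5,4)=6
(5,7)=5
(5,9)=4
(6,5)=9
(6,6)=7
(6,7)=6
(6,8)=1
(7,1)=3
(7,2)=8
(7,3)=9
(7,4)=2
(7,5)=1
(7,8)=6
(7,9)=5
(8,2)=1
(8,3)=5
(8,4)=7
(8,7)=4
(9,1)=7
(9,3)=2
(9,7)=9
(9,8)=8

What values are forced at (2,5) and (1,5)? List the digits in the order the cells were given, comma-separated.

2,4

For (2,5):
  Consider where 2 can go in box 2.
  (1,5) is out (row 1 already has a 2).
  (2,4) is out (column 4 already has a 2).
  (3,4) is out (row 3 already has a 2).
  (3,6) is out (row 3 already has a 2).
  So the only cell in box 2 that can hold 2 is (2,5).
  So (2,5) = 2.
For (1,5):
  Row 1 already contains {2, 3, 5, 6, 7, 8, 9}.
  Column 5 already contains {1, 7, 9}.
  Its 3×3 block (box 2) already contains {3, 5, 7, 8}.
  The only value from 1–9 not eliminated is 4, so (1,5) = 4.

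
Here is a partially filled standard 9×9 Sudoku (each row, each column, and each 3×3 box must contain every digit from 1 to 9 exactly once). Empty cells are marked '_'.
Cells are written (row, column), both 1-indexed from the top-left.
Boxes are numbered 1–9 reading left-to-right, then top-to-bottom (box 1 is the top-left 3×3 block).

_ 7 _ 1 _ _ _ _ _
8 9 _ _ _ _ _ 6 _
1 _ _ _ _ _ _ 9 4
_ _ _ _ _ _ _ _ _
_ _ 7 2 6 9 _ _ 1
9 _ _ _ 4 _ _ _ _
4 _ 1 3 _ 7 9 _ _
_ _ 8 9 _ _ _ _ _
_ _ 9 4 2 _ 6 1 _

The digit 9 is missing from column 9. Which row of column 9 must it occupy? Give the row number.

4

Consider where 9 can go in column 9.
(1,9) is out (box 3 already has a 9). (2,9) is out (row 2 already has a 9). (6,9) is out (row 6 already has a 9). (7,9) is out (row 7 already has a 9). The remaining empty cells in column 9 are similarly blocked.
So the only cell in column 9 that can hold 9 is (4,9).
That is row 4.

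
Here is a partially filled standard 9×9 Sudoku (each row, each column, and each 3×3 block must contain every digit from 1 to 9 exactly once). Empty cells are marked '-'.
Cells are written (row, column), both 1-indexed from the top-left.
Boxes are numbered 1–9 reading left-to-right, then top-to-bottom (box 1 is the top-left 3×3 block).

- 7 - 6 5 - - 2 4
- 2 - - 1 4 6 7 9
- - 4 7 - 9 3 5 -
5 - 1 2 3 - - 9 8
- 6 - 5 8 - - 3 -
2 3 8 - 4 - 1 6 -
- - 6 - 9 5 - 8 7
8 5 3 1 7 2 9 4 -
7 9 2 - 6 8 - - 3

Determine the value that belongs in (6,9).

Row 6 already contains {1, 2, 3, 4, 6, 8}.
Column 9 already contains {3, 4, 7, 8, 9}.
Its 3×3 block (box 6) already contains {1, 3, 6, 8, 9}.
The only value from 1–9 not eliminated is 5, so (6,9) = 5.

5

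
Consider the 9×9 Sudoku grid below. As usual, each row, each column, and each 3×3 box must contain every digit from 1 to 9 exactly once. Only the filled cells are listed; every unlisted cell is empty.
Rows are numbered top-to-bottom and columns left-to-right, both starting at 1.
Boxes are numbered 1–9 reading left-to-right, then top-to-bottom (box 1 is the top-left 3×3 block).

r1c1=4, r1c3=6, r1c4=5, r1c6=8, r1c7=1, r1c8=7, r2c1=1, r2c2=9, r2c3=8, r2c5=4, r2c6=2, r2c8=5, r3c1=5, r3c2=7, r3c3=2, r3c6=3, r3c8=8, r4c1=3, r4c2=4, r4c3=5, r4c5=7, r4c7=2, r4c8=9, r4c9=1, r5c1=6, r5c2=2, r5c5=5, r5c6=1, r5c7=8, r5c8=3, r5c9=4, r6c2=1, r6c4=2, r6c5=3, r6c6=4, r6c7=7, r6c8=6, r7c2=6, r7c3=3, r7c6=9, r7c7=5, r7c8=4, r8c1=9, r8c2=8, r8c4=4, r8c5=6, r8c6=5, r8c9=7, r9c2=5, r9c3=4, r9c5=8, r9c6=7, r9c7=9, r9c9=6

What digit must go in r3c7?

Cell r3c7 itself could take any of {4, 6} by direct elimination.
Consider where 4 can go in column 7.
r2c7 is out (row 2 already has a 4).
r8c7 is out (row 8 already has a 4).
So the only cell in column 7 that can hold 4 is r3c7.
Therefore r3c7 = 4.

4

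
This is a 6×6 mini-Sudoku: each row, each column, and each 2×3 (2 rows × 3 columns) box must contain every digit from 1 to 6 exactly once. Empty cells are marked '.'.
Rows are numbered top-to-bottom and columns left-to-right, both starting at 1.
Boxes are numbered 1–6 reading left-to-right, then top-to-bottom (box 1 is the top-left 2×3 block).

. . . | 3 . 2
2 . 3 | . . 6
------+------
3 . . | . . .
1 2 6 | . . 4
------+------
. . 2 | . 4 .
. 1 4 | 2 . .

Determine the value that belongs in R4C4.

Row 4 already contains {1, 2, 4, 6}.
Column 4 already contains {2, 3}.
Its 2×3 block (box 4) already contains {4}.
The only value from 1–6 not eliminated is 5, so R4C4 = 5.

5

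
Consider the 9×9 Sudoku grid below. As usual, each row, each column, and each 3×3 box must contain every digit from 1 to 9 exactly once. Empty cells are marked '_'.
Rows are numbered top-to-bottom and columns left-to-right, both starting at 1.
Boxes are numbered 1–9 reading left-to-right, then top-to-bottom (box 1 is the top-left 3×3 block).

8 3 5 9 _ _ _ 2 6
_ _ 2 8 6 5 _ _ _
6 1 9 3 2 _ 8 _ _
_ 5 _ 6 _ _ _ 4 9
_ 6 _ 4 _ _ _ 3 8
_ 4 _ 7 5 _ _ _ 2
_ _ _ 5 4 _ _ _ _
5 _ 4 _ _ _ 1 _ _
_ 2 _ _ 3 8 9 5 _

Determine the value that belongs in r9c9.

4

Cell r9c9 itself could take any of {4, 7} by direct elimination.
Consider where 4 can go in box 9.
r7c7 is out (row 7 already has a 4).
r7c8 is out (row 7 already has a 4).
r7c9 is out (row 7 already has a 4).
r8c8 is out (row 8 already has a 4).
r8c9 is out (row 8 already has a 4).
So the only cell in box 9 that can hold 4 is r9c9.
Therefore r9c9 = 4.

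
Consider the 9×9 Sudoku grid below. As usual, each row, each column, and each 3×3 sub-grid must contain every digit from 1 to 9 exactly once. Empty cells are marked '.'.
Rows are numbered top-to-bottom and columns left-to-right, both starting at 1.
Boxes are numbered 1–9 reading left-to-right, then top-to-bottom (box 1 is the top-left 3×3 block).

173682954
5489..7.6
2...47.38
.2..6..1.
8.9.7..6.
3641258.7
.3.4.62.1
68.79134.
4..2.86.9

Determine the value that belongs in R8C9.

5

Row 8 already contains {1, 3, 4, 6, 7, 8, 9}.
Column 9 already contains {1, 4, 6, 7, 8, 9}.
Its 3×3 block (box 9) already contains {1, 2, 3, 4, 6, 9}.
The only value from 1–9 not eliminated is 5, so R8C9 = 5.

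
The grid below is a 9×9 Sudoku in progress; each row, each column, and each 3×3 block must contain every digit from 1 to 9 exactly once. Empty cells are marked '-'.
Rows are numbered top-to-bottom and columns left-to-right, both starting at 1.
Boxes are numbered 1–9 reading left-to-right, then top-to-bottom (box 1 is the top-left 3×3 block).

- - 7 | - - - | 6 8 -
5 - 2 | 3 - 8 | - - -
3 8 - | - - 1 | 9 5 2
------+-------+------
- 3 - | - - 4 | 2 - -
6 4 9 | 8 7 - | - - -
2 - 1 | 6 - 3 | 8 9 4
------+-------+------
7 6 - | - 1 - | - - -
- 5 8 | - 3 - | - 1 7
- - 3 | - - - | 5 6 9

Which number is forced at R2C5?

6

Cell R2C5 itself could take any of {4, 6, 9} by direct elimination.
Consider where 6 can go in row 2.
R2C2 is out (column 2 already has a 6).
R2C7 is out (column 7 already has a 6).
R2C8 is out (column 8 already has a 6).
R2C9 is out (box 3 already has a 6).
So the only cell in row 2 that can hold 6 is R2C5.
Therefore R2C5 = 6.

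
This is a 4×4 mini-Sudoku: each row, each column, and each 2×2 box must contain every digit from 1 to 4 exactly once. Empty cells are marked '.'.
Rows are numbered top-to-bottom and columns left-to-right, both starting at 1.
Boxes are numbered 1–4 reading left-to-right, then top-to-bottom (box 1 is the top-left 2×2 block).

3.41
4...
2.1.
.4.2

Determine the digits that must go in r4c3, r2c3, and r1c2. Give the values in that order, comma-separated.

For r4c3:
  Row 4 already contains {2, 4}.
  Column 3 already contains {1, 4}.
  Its 2×2 block (box 4) already contains {1, 2}.
  The only value from 1–4 not eliminated is 3, so r4c3 = 3.
For r2c3:
  Consider where 2 can go in column 3.
  r4c3 is out (row 4 already has a 2).
  So the only cell in column 3 that can hold 2 is r2c3.
  So r2c3 = 2.
For r1c2:
  Row 1 already contains {1, 3, 4}.
  Column 2 already contains {4}.
  Its 2×2 block (box 1) already contains {3, 4}.
  The only value from 1–4 not eliminated is 2, so r1c2 = 2.

3,2,2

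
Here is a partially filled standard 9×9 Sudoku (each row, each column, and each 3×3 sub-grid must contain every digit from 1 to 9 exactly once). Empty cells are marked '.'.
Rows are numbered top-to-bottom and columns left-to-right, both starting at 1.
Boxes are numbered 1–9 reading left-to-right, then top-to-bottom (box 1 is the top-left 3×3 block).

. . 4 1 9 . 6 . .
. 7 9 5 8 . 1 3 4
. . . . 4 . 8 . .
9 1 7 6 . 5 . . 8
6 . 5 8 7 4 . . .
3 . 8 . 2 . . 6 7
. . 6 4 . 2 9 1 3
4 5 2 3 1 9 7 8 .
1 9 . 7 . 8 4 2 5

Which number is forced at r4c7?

2

Cell r4c7 itself could take any of {2, 3} by direct elimination.
Consider where 2 can go in row 4.
r4c5 is out (column 5 already has a 2).
r4c8 is out (column 8 already has a 2).
So the only cell in row 4 that can hold 2 is r4c7.
Therefore r4c7 = 2.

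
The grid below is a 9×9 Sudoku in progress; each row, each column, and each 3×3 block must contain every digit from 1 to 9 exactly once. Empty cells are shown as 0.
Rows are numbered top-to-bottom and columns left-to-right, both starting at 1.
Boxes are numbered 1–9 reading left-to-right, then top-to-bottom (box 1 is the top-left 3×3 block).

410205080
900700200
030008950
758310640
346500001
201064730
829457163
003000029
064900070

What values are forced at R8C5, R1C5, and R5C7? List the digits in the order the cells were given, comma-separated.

8,9,8

For R8C5:
  Row 8 already contains {2, 3, 9}.
  Column 5 already contains {1, 5, 6}.
  Its 3×3 block (box 8) already contains {4, 5, 7, 9}.
  The only value from 1–9 not eliminated is 8, so R8C5 = 8.
For R1C5:
  Consider where 9 can go in row 1.
  R1C3 is out (column 3 already has a 9).
  R1C7 is out (column 7 already has a 9).
  R1C9 is out (column 9 already has a 9).
  So the only cell in row 1 that can hold 9 is R1C5.
  So R1C5 = 9.
For R5C7:
  Row 5 already contains {1, 3, 4, 5, 6}.
  Column 7 already contains {1, 2, 6, 7, 9}.
  Its 3×3 block (box 6) already contains {1, 3, 4, 6, 7}.
  The only value from 1–9 not eliminated is 8, so R5C7 = 8.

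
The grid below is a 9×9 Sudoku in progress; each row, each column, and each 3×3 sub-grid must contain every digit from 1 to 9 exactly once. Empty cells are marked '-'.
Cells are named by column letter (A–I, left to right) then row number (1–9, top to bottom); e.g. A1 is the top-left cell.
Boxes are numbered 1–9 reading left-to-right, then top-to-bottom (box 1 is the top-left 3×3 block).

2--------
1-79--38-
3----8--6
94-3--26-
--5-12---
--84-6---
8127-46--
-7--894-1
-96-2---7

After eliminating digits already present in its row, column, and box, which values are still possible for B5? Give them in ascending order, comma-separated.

3,6

Row 5 already contains {1, 2, 5}.
Column B already contains {1, 4, 7, 9}.
Its 3×3 block (box 4) already contains {4, 5, 8, 9}.
Removing those from 1–9 leaves {3, 6} as the candidates for B5.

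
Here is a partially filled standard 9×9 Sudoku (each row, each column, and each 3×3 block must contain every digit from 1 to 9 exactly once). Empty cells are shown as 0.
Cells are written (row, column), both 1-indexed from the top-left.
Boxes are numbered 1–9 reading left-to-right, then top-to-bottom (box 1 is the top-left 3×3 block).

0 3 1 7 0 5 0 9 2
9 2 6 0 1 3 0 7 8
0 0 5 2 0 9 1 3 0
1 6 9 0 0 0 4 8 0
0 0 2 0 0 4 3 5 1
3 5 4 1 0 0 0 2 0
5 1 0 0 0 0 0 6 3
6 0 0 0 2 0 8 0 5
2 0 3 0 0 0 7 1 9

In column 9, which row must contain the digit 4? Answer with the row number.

3

Consider where 4 can go in column 9.
(4,9) is out (row 4 already has a 4).
(6,9) is out (row 6 already has a 4).
So the only cell in column 9 that can hold 4 is (3,9).
That is row 3.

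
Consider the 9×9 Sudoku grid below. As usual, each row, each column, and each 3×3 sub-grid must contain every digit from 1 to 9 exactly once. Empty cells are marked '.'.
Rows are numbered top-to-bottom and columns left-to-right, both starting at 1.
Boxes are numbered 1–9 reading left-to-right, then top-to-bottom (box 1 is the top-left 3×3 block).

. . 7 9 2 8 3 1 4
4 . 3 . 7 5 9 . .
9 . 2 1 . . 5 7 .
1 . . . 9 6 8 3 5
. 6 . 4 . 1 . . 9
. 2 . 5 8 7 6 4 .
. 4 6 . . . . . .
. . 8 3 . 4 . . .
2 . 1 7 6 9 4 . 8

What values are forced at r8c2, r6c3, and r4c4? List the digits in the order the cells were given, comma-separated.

For r8c2:
  Consider where 9 can go in column 2.
  r1c2 is out (row 1 already has a 9).
  r2c2 is out (row 2 already has a 9).
  r3c2 is out (row 3 already has a 9).
  r4c2 is out (row 4 already has a 9).
  r9c2 is out (row 9 already has a 9).
  So the only cell in column 2 that can hold 9 is r8c2.
  So r8c2 = 9.
For r6c3:
  Row 6 already contains {2, 4, 5, 6, 7, 8}.
  Column 3 already contains {1, 2, 3, 6, 7, 8}.
  Its 3×3 block (box 4) already contains {1, 2, 6}.
  The only value from 1–9 not eliminated is 9, so r6c3 = 9.
For r4c4:
  Row 4 already contains {1, 3, 5, 6, 8, 9}.
  Column 4 already contains {1, 3, 4, 5, 7, 9}.
  Its 3×3 block (box 5) already contains {1, 4, 5, 6, 7, 8, 9}.
  The only value from 1–9 not eliminated is 2, so r4c4 = 2.

9,9,2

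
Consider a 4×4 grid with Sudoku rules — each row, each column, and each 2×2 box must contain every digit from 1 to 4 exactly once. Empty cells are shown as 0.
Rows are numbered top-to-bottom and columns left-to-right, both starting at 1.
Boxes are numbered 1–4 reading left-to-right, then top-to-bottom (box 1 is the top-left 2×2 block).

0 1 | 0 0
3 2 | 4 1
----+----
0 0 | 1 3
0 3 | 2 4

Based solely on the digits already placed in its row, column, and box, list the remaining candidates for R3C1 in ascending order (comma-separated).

2,4

Row 3 already contains {1, 3}.
Column 1 already contains {3}.
Its 2×2 block (box 3) already contains {3}.
Removing those from 1–4 leaves {2, 4} as the candidates for R3C1.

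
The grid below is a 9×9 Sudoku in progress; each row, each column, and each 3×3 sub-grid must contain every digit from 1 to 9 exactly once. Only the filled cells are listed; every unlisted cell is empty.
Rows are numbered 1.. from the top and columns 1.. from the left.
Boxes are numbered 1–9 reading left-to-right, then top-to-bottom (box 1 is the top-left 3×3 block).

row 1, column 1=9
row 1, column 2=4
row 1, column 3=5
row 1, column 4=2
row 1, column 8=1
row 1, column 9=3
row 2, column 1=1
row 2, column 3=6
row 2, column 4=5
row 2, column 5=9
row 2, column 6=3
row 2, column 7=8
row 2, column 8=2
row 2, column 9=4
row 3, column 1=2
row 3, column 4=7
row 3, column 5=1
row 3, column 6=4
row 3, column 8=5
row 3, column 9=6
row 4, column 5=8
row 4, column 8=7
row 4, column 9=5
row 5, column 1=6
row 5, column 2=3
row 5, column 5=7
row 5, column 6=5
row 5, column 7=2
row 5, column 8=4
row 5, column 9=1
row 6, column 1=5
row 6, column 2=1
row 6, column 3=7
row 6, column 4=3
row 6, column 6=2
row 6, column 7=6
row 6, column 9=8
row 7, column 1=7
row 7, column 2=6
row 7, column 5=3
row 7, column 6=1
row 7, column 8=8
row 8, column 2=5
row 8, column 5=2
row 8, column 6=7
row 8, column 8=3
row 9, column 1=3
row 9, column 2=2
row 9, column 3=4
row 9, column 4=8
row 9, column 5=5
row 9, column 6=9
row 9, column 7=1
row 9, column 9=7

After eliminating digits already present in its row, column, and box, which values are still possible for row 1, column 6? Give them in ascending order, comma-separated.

6,8

Row 1 already contains {1, 2, 3, 4, 5, 9}.
Column 6 already contains {1, 2, 3, 4, 5, 7, 9}.
Its 3×3 block (box 2) already contains {1, 2, 3, 4, 5, 7, 9}.
Removing those from 1–9 leaves {6, 8} as the candidates for row 1, column 6.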